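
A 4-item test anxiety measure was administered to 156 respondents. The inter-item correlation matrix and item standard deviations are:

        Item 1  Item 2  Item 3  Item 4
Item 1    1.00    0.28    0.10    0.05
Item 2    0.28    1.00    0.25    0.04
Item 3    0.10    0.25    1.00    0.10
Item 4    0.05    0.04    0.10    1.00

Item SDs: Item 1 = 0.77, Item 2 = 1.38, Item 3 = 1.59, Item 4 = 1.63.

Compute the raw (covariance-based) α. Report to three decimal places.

Σσ²ᵢ = 0.77² + 1.38² + 1.59² + 1.63² = 7.6823
Covariances σ_ij = r_ij · s_i · s_j:
  σ(Item 1,Item 2) = 0.28 × 0.77 × 1.38 = 0.2975
  σ(Item 1,Item 3) = 0.10 × 0.77 × 1.59 = 0.1224
  σ(Item 1,Item 4) = 0.05 × 0.77 × 1.63 = 0.0628
  σ(Item 2,Item 3) = 0.25 × 1.38 × 1.59 = 0.5485
  σ(Item 2,Item 4) = 0.04 × 1.38 × 1.63 = 0.0900
  σ(Item 3,Item 4) = 0.10 × 1.59 × 1.63 = 0.2592
σ²_T = Σσ²ᵢ + 2·Σσ_ij = 7.6823 + 2 × 1.3804 = 10.4431
α = (4/3)·(1 − 7.6823/10.4431) = 0.352

α = 0.352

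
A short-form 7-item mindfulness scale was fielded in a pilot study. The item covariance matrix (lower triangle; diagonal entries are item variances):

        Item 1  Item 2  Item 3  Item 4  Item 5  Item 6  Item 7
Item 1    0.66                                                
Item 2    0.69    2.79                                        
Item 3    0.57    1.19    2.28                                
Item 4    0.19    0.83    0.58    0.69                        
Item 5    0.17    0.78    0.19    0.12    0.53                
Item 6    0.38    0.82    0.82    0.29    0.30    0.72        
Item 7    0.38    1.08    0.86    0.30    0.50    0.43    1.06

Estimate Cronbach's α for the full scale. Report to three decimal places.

α = 0.845

sum of item variances = 0.66 + 2.79 + 2.28 + 0.69 + 0.53 + 0.72 + 1.06 = 8.73
Sum of the distinct covariances = 11.47
total variance = 8.73 + 2 × 11.47 = 31.67
α = (k/(k−1))·(1 − sum of item variances/total variance) = (7/6)·(1 − 8.73/31.67) = 0.845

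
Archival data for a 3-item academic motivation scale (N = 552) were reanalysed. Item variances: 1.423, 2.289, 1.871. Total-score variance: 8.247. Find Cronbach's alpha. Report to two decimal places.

Cronbach's alpha = 0.48

Σσᵢ² = 1.423 + 2.289 + 1.871 = 5.583
α = (k/(k−1))·(1 − Σσᵢ²/Var(T)) = (3/2)·(1 − 5.583/8.247) = 0.48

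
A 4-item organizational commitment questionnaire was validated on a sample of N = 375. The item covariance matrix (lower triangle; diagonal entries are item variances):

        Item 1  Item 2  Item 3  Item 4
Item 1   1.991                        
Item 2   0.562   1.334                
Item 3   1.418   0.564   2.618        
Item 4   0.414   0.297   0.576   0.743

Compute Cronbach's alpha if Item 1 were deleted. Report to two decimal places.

Remaining items: Item 2, Item 3, Item 4 (k = 3).
Σσᵢ² = 1.334 + 2.618 + 0.743 = 4.695
total variance = 4.695 + 2 × 1.437 = 7.569
α (item deleted) = (3/2)·(1 − 4.695/7.569) = 0.57

α = 0.57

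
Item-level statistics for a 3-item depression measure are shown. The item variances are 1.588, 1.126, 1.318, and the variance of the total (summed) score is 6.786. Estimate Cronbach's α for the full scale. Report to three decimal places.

Cronbach's α = 0.609

ΣVar(i) = 1.588 + 1.126 + 1.318 = 4.032
α = (k/(k−1))·(1 − ΣVar(i)/Var(T)) = (3/2)·(1 − 4.032/6.786) = 0.609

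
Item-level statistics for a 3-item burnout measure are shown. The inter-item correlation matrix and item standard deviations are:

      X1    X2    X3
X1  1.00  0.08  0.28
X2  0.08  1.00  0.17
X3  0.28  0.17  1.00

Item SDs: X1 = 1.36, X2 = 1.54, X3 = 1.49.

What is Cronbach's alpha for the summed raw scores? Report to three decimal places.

Cronbach's alpha = 0.388

Σσ²ᵢ = 1.36² + 1.54² + 1.49² = 6.4413
Covariances σ_ij = r_ij · s_i · s_j:
  σ(X1,X2) = 0.08 × 1.36 × 1.54 = 0.1676
  σ(X1,X3) = 0.28 × 1.36 × 1.49 = 0.5674
  σ(X2,X3) = 0.17 × 1.54 × 1.49 = 0.3901
σ²_T = Σσ²ᵢ + 2·Σσ_ij = 6.4413 + 2 × 1.1251 = 8.6915
α = (3/2)·(1 − 6.4413/8.6915) = 0.388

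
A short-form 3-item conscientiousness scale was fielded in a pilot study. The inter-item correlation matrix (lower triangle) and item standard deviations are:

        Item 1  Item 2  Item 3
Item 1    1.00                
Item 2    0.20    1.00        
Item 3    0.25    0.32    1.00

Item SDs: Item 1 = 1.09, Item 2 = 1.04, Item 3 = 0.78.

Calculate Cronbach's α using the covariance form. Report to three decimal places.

Σσ²ᵢ = 1.09² + 1.04² + 0.78² = 2.8781
Covariances σ_ij = r_ij · s_i · s_j:
  σ(Item 1,Item 2) = 0.20 × 1.09 × 1.04 = 0.2267
  σ(Item 1,Item 3) = 0.25 × 1.09 × 0.78 = 0.2126
  σ(Item 2,Item 3) = 0.32 × 1.04 × 0.78 = 0.2596
σ²_T = Σσ²ᵢ + 2·Σσ_ij = 2.8781 + 2 × 0.6989 = 4.2759
α = (3/2)·(1 − 2.8781/4.2759) = 0.490

α = 0.490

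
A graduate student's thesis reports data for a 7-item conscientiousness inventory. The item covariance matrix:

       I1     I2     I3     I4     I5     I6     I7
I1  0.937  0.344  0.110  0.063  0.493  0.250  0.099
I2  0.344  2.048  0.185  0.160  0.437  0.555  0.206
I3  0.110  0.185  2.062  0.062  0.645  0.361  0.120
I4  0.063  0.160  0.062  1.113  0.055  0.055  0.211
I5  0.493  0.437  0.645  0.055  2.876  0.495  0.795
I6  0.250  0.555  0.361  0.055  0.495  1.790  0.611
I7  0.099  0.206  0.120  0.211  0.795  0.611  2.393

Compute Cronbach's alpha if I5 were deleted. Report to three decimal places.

Remaining items: I1, I2, I3, I4, I6, I7 (k = 6).
Σσᵢ² = 0.937 + 2.048 + 2.062 + 1.113 + 1.790 + 2.393 = 10.343
total variance = 10.343 + 2 × 3.392 = 17.127
α (item deleted) = (6/5)·(1 − 10.343/17.127) = 0.475

Cronbach's alpha = 0.475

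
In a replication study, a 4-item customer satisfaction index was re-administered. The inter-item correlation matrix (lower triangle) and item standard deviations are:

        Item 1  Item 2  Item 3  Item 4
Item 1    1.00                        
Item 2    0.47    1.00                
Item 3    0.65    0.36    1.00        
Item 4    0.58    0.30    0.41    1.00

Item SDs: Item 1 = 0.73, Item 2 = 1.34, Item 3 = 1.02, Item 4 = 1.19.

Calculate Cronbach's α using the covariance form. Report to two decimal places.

Cronbach's α = 0.73

Σσ²ᵢ = 0.73² + 1.34² + 1.02² + 1.19² = 4.7850
Covariances σ_ij = r_ij · s_i · s_j:
  σ(Item 1,Item 2) = 0.47 × 0.73 × 1.34 = 0.4598
  σ(Item 1,Item 3) = 0.65 × 0.73 × 1.02 = 0.4840
  σ(Item 1,Item 4) = 0.58 × 0.73 × 1.19 = 0.5038
  σ(Item 2,Item 3) = 0.36 × 1.34 × 1.02 = 0.4920
  σ(Item 2,Item 4) = 0.30 × 1.34 × 1.19 = 0.4784
  σ(Item 3,Item 4) = 0.41 × 1.02 × 1.19 = 0.4977
σ²_T = Σσ²ᵢ + 2·Σσ_ij = 4.7850 + 2 × 2.9157 = 10.6164
α = (4/3)·(1 − 4.7850/10.6164) = 0.73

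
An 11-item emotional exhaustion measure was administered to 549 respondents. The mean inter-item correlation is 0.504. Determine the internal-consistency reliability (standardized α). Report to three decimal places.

Standardized α = k·r̄ / (1 + (k−1)·r̄) = 11 × 0.504 / (1 + 10 × 0.504)
  = 5.5440 / 6.0400 = 0.918

standardized α = 0.918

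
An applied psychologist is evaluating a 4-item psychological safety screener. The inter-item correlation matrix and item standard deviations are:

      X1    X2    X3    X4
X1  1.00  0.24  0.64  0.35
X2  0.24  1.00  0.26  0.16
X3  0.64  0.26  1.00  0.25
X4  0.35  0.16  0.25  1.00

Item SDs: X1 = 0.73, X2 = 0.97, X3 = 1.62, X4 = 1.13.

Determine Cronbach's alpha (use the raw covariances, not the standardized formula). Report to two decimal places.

Cronbach's alpha = 0.61

Σσ²ᵢ = 0.73² + 0.97² + 1.62² + 1.13² = 5.3751
Covariances σ_ij = r_ij · s_i · s_j:
  σ(X1,X2) = 0.24 × 0.73 × 0.97 = 0.1699
  σ(X1,X3) = 0.64 × 0.73 × 1.62 = 0.7569
  σ(X1,X4) = 0.35 × 0.73 × 1.13 = 0.2887
  σ(X2,X3) = 0.26 × 0.97 × 1.62 = 0.4086
  σ(X2,X4) = 0.16 × 0.97 × 1.13 = 0.1754
  σ(X3,X4) = 0.25 × 1.62 × 1.13 = 0.4577
σ²_T = Σσ²ᵢ + 2·Σσ_ij = 5.3751 + 2 × 2.2572 = 9.8895
α = (4/3)·(1 − 5.3751/9.8895) = 0.61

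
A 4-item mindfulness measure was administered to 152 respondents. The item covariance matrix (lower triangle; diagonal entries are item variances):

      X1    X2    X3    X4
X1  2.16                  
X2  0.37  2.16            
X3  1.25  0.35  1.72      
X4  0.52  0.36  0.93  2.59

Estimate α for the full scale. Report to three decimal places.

Σσ²ᵢ = 2.16 + 2.16 + 1.72 + 2.59 = 8.63
Sum of the distinct covariances = 3.78
σ²_total = 8.63 + 2 × 3.78 = 16.19
α = (k/(k−1))·(1 − Σσ²ᵢ/σ²_total) = (4/3)·(1 − 8.63/16.19) = 0.623

α = 0.623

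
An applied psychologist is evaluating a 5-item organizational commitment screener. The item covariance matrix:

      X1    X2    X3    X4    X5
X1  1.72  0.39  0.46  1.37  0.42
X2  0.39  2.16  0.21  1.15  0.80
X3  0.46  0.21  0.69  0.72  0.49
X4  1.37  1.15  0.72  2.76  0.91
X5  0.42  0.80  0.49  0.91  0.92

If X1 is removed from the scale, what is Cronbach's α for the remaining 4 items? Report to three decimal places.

Cronbach's α = 0.756

Remaining items: X2, X3, X4, X5 (k = 4).
Σσᵢ² = 2.16 + 0.69 + 2.76 + 0.92 = 6.53
total variance = 6.53 + 2 × 4.28 = 15.09
α (item deleted) = (4/3)·(1 − 6.53/15.09) = 0.756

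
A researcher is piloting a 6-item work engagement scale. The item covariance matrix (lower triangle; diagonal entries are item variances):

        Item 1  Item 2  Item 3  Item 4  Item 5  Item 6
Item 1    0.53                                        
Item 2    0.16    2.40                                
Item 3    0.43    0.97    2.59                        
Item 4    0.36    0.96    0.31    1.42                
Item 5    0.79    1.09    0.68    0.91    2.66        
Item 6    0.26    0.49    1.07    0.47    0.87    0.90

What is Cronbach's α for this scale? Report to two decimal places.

Σσᵢ² = 0.53 + 2.40 + 2.59 + 1.42 + 2.66 + 0.90 = 10.50
Sum of off-diagonal covariances = 9.82
total variance = 10.50 + 2 × 9.82 = 30.14
α = (k/(k−1))·(1 − Σσᵢ²/total variance) = (6/5)·(1 − 10.50/30.14) = 0.78

Cronbach's α = 0.78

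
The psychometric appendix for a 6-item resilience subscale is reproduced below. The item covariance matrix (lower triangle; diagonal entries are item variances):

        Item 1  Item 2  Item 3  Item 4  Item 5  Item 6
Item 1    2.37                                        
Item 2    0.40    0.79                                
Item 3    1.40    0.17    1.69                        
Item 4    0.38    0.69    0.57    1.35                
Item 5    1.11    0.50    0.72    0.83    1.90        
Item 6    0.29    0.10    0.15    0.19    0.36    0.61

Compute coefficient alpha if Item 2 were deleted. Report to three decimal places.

α = 0.753

Remaining items: Item 1, Item 3, Item 4, Item 5, Item 6 (k = 5).
ΣVar(i) = 2.37 + 1.69 + 1.35 + 1.90 + 0.61 = 7.92
σ²_total = 7.92 + 2 × 6.00 = 19.92
α (item deleted) = (5/4)·(1 − 7.92/19.92) = 0.753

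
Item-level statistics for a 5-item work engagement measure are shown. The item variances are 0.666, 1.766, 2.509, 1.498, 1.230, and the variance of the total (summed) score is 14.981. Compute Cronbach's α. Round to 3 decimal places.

α = 0.610

Σσ²ᵢ = 0.666 + 1.766 + 2.509 + 1.498 + 1.230 = 7.669
α = (k/(k−1))·(1 − Σσ²ᵢ/σ²_total) = (5/4)·(1 − 7.669/14.981) = 0.610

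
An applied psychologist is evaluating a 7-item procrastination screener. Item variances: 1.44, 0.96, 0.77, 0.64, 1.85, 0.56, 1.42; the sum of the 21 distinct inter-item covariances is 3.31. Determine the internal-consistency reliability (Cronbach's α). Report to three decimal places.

sum of item variances = 1.44 + 0.96 + 0.77 + 0.64 + 1.85 + 0.56 + 1.42 = 7.64
Sum of distinct covariances = 3.31
Var(T) = sum of item variances + 2·Σcov = 7.64 + 2 × 3.31 = 14.26
α = (7/6)·(1 − 7.64/14.26) = 0.542

Cronbach's α = 0.542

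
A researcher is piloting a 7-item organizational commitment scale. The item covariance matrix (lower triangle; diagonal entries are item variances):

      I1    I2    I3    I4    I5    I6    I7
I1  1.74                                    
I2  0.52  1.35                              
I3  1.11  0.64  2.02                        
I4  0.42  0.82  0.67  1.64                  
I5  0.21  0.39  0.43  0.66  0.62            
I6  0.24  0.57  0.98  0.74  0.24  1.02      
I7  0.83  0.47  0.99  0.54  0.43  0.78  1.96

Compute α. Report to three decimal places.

Σσᵢ² = 1.74 + 1.35 + 2.02 + 1.64 + 0.62 + 1.02 + 1.96 = 10.35
Sum of the distinct covariances = 12.68
σ²_T = 10.35 + 2 × 12.68 = 35.71
α = (k/(k−1))·(1 − Σσᵢ²/σ²_T) = (7/6)·(1 − 10.35/35.71) = 0.829

α = 0.829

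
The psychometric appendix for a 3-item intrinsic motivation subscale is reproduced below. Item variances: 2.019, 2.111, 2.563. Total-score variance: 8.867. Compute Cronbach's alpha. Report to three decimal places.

Σσ²ᵢ = 2.019 + 2.111 + 2.563 = 6.693
α = (k/(k−1))·(1 − Σσ²ᵢ/total variance) = (3/2)·(1 − 6.693/8.867) = 0.368

α = 0.368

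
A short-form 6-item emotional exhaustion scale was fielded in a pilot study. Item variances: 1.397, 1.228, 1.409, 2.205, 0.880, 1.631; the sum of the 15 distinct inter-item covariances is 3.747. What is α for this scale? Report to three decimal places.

Σσᵢ² = 1.397 + 1.228 + 1.409 + 2.205 + 0.880 + 1.631 = 8.750
Sum of distinct covariances = 3.747
σ²_T = Σσᵢ² + 2·Σcov = 8.750 + 2 × 3.747 = 16.244
α = (6/5)·(1 − 8.750/16.244) = 0.554

α = 0.554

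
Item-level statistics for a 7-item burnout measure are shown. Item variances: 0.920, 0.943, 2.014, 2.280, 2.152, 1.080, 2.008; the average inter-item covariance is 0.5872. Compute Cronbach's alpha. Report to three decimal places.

α = 0.798

Σσ²ᵢ = 0.920 + 0.943 + 2.014 + 2.280 + 2.152 + 1.080 + 2.008 = 11.397
Sum of the 21 distinct covariances = 21 × 0.5872 = 12.3312
Var(T) = Σσ²ᵢ + 2·Σcov = 11.397 + 2 × 12.3312 = 36.0594
α = (7/6)·(1 − 11.397/36.0594) = 0.798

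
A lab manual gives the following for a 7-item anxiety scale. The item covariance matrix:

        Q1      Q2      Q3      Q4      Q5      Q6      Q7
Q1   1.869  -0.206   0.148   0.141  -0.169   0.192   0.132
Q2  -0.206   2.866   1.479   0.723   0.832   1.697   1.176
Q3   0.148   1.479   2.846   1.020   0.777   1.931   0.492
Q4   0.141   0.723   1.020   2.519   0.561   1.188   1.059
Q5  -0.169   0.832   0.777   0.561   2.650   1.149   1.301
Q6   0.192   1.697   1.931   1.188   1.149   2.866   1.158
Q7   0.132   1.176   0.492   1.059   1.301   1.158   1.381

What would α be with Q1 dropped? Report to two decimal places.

α = 0.82

Remaining items: Q2, Q3, Q4, Q5, Q6, Q7 (k = 6).
Σσ²ᵢ = 2.866 + 2.846 + 2.519 + 2.650 + 2.866 + 1.381 = 15.128
total variance = 15.128 + 2 × 16.543 = 48.214
α (item deleted) = (6/5)·(1 − 15.128/48.214) = 0.82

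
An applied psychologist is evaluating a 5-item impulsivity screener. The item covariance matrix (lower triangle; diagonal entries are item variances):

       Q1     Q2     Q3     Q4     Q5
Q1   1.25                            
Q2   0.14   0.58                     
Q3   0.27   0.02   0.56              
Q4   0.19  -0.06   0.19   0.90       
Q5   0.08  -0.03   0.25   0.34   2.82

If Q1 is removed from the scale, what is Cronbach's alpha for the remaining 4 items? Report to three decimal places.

Cronbach's alpha = 0.301

Remaining items: Q2, Q3, Q4, Q5 (k = 4).
Σσ²ᵢ = 0.58 + 0.56 + 0.90 + 2.82 = 4.86
total variance = 4.86 + 2 × 0.71 = 6.28
α (item deleted) = (4/3)·(1 − 4.86/6.28) = 0.301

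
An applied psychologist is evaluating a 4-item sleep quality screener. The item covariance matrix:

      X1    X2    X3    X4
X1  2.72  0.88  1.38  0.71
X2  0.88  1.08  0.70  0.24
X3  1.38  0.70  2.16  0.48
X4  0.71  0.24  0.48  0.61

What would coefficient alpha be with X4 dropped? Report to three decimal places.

coefficient alpha = 0.747

Remaining items: X1, X2, X3 (k = 3).
ΣVar(i) = 2.72 + 1.08 + 2.16 = 5.96
total variance = 5.96 + 2 × 2.96 = 11.88
α (item deleted) = (3/2)·(1 − 5.96/11.88) = 0.747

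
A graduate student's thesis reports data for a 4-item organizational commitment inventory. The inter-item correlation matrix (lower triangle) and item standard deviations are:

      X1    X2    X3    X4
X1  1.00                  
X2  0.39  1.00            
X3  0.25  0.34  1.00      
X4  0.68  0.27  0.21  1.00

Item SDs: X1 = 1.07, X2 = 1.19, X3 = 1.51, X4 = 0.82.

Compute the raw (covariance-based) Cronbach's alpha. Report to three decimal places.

Cronbach's alpha = 0.651

Σσ²ᵢ = 1.07² + 1.19² + 1.51² + 0.82² = 5.5135
Covariances σ_ij = r_ij · s_i · s_j:
  σ(X1,X2) = 0.39 × 1.07 × 1.19 = 0.4966
  σ(X1,X3) = 0.25 × 1.07 × 1.51 = 0.4039
  σ(X1,X4) = 0.68 × 1.07 × 0.82 = 0.5966
  σ(X2,X3) = 0.34 × 1.19 × 1.51 = 0.6109
  σ(X2,X4) = 0.27 × 1.19 × 0.82 = 0.2635
  σ(X3,X4) = 0.21 × 1.51 × 0.82 = 0.2600
σ²_T = Σσ²ᵢ + 2·Σσ_ij = 5.5135 + 2 × 2.6315 = 10.7765
α = (4/3)·(1 − 5.5135/10.7765) = 0.651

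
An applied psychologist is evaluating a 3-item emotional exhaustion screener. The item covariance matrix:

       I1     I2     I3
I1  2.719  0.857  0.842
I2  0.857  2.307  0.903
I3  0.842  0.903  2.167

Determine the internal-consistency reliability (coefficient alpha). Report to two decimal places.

α = 0.63

Σσ²ᵢ = 2.719 + 2.307 + 2.167 = 7.193
Σ_{i<j} σ_ij = 2.602
σ²_total = 7.193 + 2 × 2.602 = 12.397
α = (k/(k−1))·(1 − Σσ²ᵢ/σ²_total) = (3/2)·(1 − 7.193/12.397) = 0.63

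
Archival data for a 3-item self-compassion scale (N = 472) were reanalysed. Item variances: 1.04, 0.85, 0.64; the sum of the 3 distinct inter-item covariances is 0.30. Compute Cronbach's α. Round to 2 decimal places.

α = 0.29

Σσ²ᵢ = 1.04 + 0.85 + 0.64 = 2.53
Sum of distinct covariances = 0.30
total variance = Σσ²ᵢ + 2·Σcov = 2.53 + 2 × 0.30 = 3.13
α = (3/2)·(1 − 2.53/3.13) = 0.29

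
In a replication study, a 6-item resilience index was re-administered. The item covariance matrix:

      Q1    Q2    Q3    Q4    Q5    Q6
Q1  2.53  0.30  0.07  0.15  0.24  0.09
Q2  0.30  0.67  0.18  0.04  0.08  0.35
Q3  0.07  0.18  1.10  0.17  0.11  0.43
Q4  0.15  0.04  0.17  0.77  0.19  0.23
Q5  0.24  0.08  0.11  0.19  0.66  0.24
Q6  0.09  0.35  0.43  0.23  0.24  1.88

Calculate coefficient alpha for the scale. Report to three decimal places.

coefficient alpha = 0.516

sum of item variances = 2.53 + 0.67 + 1.10 + 0.77 + 0.66 + 1.88 = 7.61
Sum of the distinct covariances = 2.87
Var(T) = 7.61 + 2 × 2.87 = 13.35
α = (k/(k−1))·(1 − sum of item variances/Var(T)) = (6/5)·(1 − 7.61/13.35) = 0.516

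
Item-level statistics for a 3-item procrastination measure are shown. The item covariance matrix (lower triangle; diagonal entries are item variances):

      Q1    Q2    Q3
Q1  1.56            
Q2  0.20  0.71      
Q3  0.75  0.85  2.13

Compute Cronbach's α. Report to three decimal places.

Σσᵢ² = 1.56 + 0.71 + 2.13 = 4.40
Σ_{i<j} σ_ij = 1.80
σ²_total = 4.40 + 2 × 1.80 = 8.00
α = (k/(k−1))·(1 − Σσᵢ²/σ²_total) = (3/2)·(1 − 4.40/8.00) = 0.675

Cronbach's α = 0.675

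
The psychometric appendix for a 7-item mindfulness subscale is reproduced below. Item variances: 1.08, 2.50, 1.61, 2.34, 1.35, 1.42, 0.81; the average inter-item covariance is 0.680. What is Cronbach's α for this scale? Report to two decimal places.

α = 0.84

Σσ²ᵢ = 1.08 + 2.50 + 1.61 + 2.34 + 1.35 + 1.42 + 0.81 = 11.11
Sum of the 21 distinct covariances = 21 × 0.680 = 14.280
total variance = Σσ²ᵢ + 2·Σcov = 11.11 + 2 × 14.280 = 39.670
α = (7/6)·(1 − 11.11/39.670) = 0.84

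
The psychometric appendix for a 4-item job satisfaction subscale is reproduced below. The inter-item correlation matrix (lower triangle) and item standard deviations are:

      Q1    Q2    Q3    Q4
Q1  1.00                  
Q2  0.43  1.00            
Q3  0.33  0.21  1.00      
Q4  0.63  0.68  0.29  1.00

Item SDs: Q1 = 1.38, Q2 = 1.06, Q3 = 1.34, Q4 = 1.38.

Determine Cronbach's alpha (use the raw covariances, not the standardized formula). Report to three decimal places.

α = 0.746

Σσ²ᵢ = 1.38² + 1.06² + 1.34² + 1.38² = 6.7280
Covariances σ_ij = r_ij · s_i · s_j:
  σ(Q1,Q2) = 0.43 × 1.38 × 1.06 = 0.6290
  σ(Q1,Q3) = 0.33 × 1.38 × 1.34 = 0.6102
  σ(Q1,Q4) = 0.63 × 1.38 × 1.38 = 1.1998
  σ(Q2,Q3) = 0.21 × 1.06 × 1.34 = 0.2983
  σ(Q2,Q4) = 0.68 × 1.06 × 1.38 = 0.9947
  σ(Q3,Q4) = 0.29 × 1.34 × 1.38 = 0.5363
σ²_T = Σσ²ᵢ + 2·Σσ_ij = 6.7280 + 2 × 4.2683 = 15.2646
α = (4/3)·(1 − 6.7280/15.2646) = 0.746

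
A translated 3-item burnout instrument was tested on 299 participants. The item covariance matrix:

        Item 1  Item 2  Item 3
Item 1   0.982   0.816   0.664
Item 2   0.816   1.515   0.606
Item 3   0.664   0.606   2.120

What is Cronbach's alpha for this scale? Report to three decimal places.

sum of item variances = 0.982 + 1.515 + 2.120 = 4.617
Sum of the distinct covariances = 2.086
Var(T) = 4.617 + 2 × 2.086 = 8.789
α = (k/(k−1))·(1 − sum of item variances/Var(T)) = (3/2)·(1 − 4.617/8.789) = 0.712

Cronbach's alpha = 0.712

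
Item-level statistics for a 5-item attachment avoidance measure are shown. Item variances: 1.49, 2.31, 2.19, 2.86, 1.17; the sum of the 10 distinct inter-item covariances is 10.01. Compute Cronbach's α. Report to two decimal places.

Cronbach's α = 0.83

ΣVar(i) = 1.49 + 2.31 + 2.19 + 2.86 + 1.17 = 10.02
Sum of distinct covariances = 10.01
σ²_total = ΣVar(i) + 2·Σcov = 10.02 + 2 × 10.01 = 30.04
α = (5/4)·(1 − 10.02/30.04) = 0.83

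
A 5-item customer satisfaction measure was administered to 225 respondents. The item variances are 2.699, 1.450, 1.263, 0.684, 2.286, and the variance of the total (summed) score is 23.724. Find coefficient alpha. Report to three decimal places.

ΣVar(i) = 2.699 + 1.450 + 1.263 + 0.684 + 2.286 = 8.382
α = (k/(k−1))·(1 − ΣVar(i)/Var(T)) = (5/4)·(1 − 8.382/23.724) = 0.808

α = 0.808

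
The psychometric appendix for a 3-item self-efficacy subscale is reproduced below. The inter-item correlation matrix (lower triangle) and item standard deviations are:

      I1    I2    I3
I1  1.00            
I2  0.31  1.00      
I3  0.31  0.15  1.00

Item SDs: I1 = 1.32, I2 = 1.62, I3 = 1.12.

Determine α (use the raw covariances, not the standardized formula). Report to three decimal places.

α = 0.497

Σσ²ᵢ = 1.32² + 1.62² + 1.12² = 5.6212
Covariances σ_ij = r_ij · s_i · s_j:
  σ(I1,I2) = 0.31 × 1.32 × 1.62 = 0.6629
  σ(I1,I3) = 0.31 × 1.32 × 1.12 = 0.4583
  σ(I2,I3) = 0.15 × 1.62 × 1.12 = 0.2722
σ²_T = Σσ²ᵢ + 2·Σσ_ij = 5.6212 + 2 × 1.3934 = 8.4080
α = (3/2)·(1 − 5.6212/8.4080) = 0.497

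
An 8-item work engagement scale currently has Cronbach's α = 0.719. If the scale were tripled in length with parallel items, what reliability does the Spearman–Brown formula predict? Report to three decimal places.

predicted reliability = 0.885

Length factor m = 3
α' = m·α / (1 + (m−1)·α)
   = 3 × 0.719 / (1 + (3 − 1) × 0.719)
   = 2.1570 / 2.4380 = 0.885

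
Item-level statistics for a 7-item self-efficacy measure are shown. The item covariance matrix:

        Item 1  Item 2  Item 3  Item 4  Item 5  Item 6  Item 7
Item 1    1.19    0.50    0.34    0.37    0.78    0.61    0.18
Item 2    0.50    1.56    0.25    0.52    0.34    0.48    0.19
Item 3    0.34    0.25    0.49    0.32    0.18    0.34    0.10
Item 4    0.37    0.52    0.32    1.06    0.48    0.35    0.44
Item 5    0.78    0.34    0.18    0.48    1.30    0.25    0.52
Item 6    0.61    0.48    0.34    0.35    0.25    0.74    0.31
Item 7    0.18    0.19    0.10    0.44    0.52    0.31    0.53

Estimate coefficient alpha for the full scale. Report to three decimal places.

coefficient alpha = 0.812

Σσᵢ² = 1.19 + 1.56 + 0.49 + 1.06 + 1.30 + 0.74 + 0.53 = 6.87
Σ_{i<j} σ_ij = 7.85
total variance = 6.87 + 2 × 7.85 = 22.57
α = (k/(k−1))·(1 − Σσᵢ²/total variance) = (7/6)·(1 − 6.87/22.57) = 0.812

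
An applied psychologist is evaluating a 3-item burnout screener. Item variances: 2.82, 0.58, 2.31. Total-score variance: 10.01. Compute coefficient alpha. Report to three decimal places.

Σσᵢ² = 2.82 + 0.58 + 2.31 = 5.71
α = (k/(k−1))·(1 − Σσᵢ²/total variance) = (3/2)·(1 − 5.71/10.01) = 0.644

α = 0.644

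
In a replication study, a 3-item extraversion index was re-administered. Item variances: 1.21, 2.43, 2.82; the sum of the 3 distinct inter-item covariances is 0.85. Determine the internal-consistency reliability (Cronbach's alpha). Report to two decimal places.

α = 0.31

Σσ²ᵢ = 1.21 + 2.43 + 2.82 = 6.46
Sum of distinct covariances = 0.85
total variance = Σσ²ᵢ + 2·Σcov = 6.46 + 2 × 0.85 = 8.16
α = (3/2)·(1 − 6.46/8.16) = 0.31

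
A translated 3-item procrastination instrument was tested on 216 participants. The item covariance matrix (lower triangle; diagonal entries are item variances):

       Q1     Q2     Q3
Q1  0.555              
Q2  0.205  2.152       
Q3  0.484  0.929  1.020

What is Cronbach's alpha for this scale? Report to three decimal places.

α = 0.697

Σσᵢ² = 0.555 + 2.152 + 1.020 = 3.727
Σ_{i<j} σ_ij = 1.618
σ²_total = 3.727 + 2 × 1.618 = 6.963
α = (k/(k−1))·(1 − Σσᵢ²/σ²_total) = (3/2)·(1 − 3.727/6.963) = 0.697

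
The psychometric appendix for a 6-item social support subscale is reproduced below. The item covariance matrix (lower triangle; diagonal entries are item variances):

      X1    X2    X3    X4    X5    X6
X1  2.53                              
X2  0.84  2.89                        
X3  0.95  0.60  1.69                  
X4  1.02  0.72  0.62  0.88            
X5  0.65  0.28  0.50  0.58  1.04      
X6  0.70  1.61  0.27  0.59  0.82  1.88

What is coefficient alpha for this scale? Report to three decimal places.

ΣVar(i) = 2.53 + 2.89 + 1.69 + 0.88 + 1.04 + 1.88 = 10.91
Σ_{i<j} σ_ij = 10.75
Var(T) = 10.91 + 2 × 10.75 = 32.41
α = (k/(k−1))·(1 − ΣVar(i)/Var(T)) = (6/5)·(1 − 10.91/32.41) = 0.796

α = 0.796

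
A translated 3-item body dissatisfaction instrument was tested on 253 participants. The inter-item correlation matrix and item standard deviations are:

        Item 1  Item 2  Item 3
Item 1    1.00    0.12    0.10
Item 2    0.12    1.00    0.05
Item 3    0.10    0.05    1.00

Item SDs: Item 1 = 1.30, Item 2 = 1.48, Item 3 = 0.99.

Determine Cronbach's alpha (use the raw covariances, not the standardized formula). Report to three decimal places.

Σσ²ᵢ = 1.30² + 1.48² + 0.99² = 4.8605
Covariances σ_ij = r_ij · s_i · s_j:
  σ(Item 1,Item 2) = 0.12 × 1.30 × 1.48 = 0.2309
  σ(Item 1,Item 3) = 0.10 × 1.30 × 0.99 = 0.1287
  σ(Item 2,Item 3) = 0.05 × 1.48 × 0.99 = 0.0733
σ²_T = Σσ²ᵢ + 2·Σσ_ij = 4.8605 + 2 × 0.4329 = 5.7263
α = (3/2)·(1 − 4.8605/5.7263) = 0.227

Cronbach's alpha = 0.227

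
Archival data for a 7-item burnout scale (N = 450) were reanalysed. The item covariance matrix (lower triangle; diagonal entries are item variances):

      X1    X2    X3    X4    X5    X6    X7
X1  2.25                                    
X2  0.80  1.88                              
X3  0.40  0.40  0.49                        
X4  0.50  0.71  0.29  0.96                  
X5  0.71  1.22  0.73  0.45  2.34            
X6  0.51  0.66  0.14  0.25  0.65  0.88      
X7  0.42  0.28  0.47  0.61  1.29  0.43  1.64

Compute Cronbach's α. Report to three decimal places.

α = 0.811

Σσ²ᵢ = 2.25 + 1.88 + 0.49 + 0.96 + 2.34 + 0.88 + 1.64 = 10.44
Sum of the distinct covariances = 11.92
σ²_total = 10.44 + 2 × 11.92 = 34.28
α = (k/(k−1))·(1 − Σσ²ᵢ/σ²_total) = (7/6)·(1 − 10.44/34.28) = 0.811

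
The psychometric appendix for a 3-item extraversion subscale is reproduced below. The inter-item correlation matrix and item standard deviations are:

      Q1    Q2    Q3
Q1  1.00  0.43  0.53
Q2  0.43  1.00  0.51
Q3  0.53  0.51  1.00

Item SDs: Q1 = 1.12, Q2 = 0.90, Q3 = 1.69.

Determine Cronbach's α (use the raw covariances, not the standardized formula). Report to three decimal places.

Σσ²ᵢ = 1.12² + 0.90² + 1.69² = 4.9205
Covariances σ_ij = r_ij · s_i · s_j:
  σ(Q1,Q2) = 0.43 × 1.12 × 0.90 = 0.4334
  σ(Q1,Q3) = 0.53 × 1.12 × 1.69 = 1.0032
  σ(Q2,Q3) = 0.51 × 0.90 × 1.69 = 0.7757
σ²_T = Σσ²ᵢ + 2·Σσ_ij = 4.9205 + 2 × 2.2123 = 9.3451
α = (3/2)·(1 − 4.9205/9.3451) = 0.710

α = 0.710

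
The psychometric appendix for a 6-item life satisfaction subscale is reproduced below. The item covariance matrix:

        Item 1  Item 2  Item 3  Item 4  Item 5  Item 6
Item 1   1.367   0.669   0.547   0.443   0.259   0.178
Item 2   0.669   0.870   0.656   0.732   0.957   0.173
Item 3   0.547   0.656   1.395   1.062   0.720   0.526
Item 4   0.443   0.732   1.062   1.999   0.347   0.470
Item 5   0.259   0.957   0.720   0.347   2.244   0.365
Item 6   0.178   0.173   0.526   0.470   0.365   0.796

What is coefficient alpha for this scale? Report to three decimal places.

Σσᵢ² = 1.367 + 0.870 + 1.395 + 1.999 + 2.244 + 0.796 = 8.671
Sum of the distinct covariances = 8.104
σ²_total = 8.671 + 2 × 8.104 = 24.879
α = (k/(k−1))·(1 − Σσᵢ²/σ²_total) = (6/5)·(1 − 8.671/24.879) = 0.782

α = 0.782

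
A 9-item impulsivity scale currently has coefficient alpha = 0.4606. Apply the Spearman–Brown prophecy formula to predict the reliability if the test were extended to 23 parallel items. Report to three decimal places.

Length factor m = 23/9 = 2.5556
α' = m·α / (1 + (m−1)·α)
   = 23/9 × 0.4606 / (1 + (23/9 − 1) × 0.4606)
   = 1.1771 / 1.7165 = 0.686

predicted reliability = 0.686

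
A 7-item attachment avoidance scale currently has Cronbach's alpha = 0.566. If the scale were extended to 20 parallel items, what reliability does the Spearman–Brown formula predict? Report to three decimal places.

predicted reliability = 0.788

Length factor m = 20/7 = 2.8571
α' = m·α / (1 + (m−1)·α)
   = 20/7 × 0.566 / (1 + (20/7 − 1) × 0.566)
   = 1.6171 / 2.0511 = 0.788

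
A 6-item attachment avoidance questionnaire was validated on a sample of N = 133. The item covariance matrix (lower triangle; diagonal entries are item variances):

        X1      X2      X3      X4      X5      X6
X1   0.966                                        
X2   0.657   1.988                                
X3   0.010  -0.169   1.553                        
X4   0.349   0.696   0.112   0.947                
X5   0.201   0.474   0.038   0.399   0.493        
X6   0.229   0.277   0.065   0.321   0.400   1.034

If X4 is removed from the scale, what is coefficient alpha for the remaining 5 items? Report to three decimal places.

Remaining items: X1, X2, X3, X5, X6 (k = 5).
sum of item variances = 0.966 + 1.988 + 1.553 + 0.493 + 1.034 = 6.034
Var(T) = 6.034 + 2 × 2.182 = 10.398
α (item deleted) = (5/4)·(1 − 6.034/10.398) = 0.525

α = 0.525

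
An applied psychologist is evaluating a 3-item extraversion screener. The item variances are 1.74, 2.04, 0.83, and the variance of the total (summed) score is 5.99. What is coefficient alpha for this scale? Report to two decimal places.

α = 0.35

sum of item variances = 1.74 + 2.04 + 0.83 = 4.61
α = (k/(k−1))·(1 − sum of item variances/σ²_T) = (3/2)·(1 − 4.61/5.99) = 0.35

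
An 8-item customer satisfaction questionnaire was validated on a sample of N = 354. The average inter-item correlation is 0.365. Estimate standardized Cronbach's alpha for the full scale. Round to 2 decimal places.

Standardized α = k·r̄ / (1 + (k−1)·r̄) = 8 × 0.365 / (1 + 7 × 0.365)
  = 2.9200 / 3.5550 = 0.82

α = 0.82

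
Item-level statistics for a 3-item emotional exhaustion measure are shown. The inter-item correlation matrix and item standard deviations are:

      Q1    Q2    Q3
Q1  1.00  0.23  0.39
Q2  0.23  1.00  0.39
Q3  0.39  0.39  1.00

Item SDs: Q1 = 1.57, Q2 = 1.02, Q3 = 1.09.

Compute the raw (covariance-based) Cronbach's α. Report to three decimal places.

Cronbach's α = 0.578

Σσ²ᵢ = 1.57² + 1.02² + 1.09² = 4.6934
Covariances σ_ij = r_ij · s_i · s_j:
  σ(Q1,Q2) = 0.23 × 1.57 × 1.02 = 0.3683
  σ(Q1,Q3) = 0.39 × 1.57 × 1.09 = 0.6674
  σ(Q2,Q3) = 0.39 × 1.02 × 1.09 = 0.4336
σ²_T = Σσ²ᵢ + 2·Σσ_ij = 4.6934 + 2 × 1.4693 = 7.6320
α = (3/2)·(1 − 4.6934/7.6320) = 0.578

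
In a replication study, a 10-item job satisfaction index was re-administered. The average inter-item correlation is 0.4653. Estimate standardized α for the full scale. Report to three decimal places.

α = 0.897

Standardized α = k·r̄ / (1 + (k−1)·r̄) = 10 × 0.4653 / (1 + 9 × 0.4653)
  = 4.6530 / 5.1877 = 0.897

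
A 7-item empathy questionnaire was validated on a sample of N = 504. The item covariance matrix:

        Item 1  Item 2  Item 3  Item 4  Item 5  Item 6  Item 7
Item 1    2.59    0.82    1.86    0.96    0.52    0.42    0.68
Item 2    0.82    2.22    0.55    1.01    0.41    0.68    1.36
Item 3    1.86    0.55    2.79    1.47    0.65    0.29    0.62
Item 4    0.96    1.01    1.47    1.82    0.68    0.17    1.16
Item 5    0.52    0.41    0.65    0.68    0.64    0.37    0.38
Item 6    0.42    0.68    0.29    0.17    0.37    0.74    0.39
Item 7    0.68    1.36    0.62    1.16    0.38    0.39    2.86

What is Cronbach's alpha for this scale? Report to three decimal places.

sum of item variances = 2.59 + 2.22 + 2.79 + 1.82 + 0.64 + 0.74 + 2.86 = 13.66
Sum of the distinct covariances = 15.45
total variance = 13.66 + 2 × 15.45 = 44.56
α = (k/(k−1))·(1 − sum of item variances/total variance) = (7/6)·(1 − 13.66/44.56) = 0.809

Cronbach's alpha = 0.809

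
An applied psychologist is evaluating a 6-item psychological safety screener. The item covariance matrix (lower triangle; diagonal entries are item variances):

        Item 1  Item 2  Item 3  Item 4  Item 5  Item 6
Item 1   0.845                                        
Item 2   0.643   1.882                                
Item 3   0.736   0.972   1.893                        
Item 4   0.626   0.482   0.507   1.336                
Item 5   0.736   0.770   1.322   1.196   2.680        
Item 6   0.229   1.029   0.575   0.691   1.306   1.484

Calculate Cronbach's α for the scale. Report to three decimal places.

Σσ²ᵢ = 0.845 + 1.882 + 1.893 + 1.336 + 2.680 + 1.484 = 10.120
Sum of off-diagonal covariances = 11.820
σ²_T = 10.120 + 2 × 11.820 = 33.760
α = (k/(k−1))·(1 − Σσ²ᵢ/σ²_T) = (6/5)·(1 − 10.120/33.760) = 0.840

α = 0.840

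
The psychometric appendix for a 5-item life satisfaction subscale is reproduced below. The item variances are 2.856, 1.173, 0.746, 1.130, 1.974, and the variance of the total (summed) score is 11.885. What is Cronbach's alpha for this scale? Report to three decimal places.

α = 0.421

Σσᵢ² = 2.856 + 1.173 + 0.746 + 1.130 + 1.974 = 7.879
α = (k/(k−1))·(1 − Σσᵢ²/total variance) = (5/4)·(1 − 7.879/11.885) = 0.421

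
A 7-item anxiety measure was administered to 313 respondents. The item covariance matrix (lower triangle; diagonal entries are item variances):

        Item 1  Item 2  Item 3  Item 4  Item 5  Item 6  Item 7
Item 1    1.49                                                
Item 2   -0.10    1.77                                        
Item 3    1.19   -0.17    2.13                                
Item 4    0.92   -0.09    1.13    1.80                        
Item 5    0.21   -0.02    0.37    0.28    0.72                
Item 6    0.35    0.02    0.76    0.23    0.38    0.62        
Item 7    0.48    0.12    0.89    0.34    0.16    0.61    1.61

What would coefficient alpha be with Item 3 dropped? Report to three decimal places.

coefficient alpha = 0.591

Remaining items: Item 1, Item 2, Item 4, Item 5, Item 6, Item 7 (k = 6).
Σσᵢ² = 1.49 + 1.77 + 1.80 + 0.72 + 0.62 + 1.61 = 8.01
σ²_total = 8.01 + 2 × 3.89 = 15.79
α (item deleted) = (6/5)·(1 − 8.01/15.79) = 0.591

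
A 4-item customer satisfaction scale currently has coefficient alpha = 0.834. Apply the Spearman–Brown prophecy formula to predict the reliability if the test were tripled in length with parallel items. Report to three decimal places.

Length factor m = 3
α' = m·α / (1 + (m−1)·α)
   = 3 × 0.834 / (1 + (3 − 1) × 0.834)
   = 2.5020 / 2.6680 = 0.938

predicted reliability = 0.938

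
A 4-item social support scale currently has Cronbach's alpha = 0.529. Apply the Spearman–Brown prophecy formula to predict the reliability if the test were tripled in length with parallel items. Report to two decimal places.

Length factor m = 3
α' = m·α / (1 + (m−1)·α)
   = 3 × 0.529 / (1 + (3 − 1) × 0.529)
   = 1.5870 / 2.0580 = 0.77

predicted reliability = 0.77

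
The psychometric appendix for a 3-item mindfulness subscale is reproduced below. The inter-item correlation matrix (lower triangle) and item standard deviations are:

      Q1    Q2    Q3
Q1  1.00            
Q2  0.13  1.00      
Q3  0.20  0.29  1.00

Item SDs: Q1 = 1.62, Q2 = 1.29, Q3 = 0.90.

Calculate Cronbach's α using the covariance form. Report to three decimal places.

Σσ²ᵢ = 1.62² + 1.29² + 0.90² = 5.0985
Covariances σ_ij = r_ij · s_i · s_j:
  σ(Q1,Q2) = 0.13 × 1.62 × 1.29 = 0.2717
  σ(Q1,Q3) = 0.20 × 1.62 × 0.90 = 0.2916
  σ(Q2,Q3) = 0.29 × 1.29 × 0.90 = 0.3367
σ²_T = Σσ²ᵢ + 2·Σσ_ij = 5.0985 + 2 × 0.9000 = 6.8985
α = (3/2)·(1 − 5.0985/6.8985) = 0.391

α = 0.391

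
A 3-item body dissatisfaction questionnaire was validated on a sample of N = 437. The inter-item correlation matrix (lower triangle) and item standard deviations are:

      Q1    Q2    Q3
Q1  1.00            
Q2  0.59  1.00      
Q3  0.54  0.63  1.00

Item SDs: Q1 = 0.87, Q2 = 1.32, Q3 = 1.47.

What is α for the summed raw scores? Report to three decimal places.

α = 0.790

Σσ²ᵢ = 0.87² + 1.32² + 1.47² = 4.6602
Covariances σ_ij = r_ij · s_i · s_j:
  σ(Q1,Q2) = 0.59 × 0.87 × 1.32 = 0.6776
  σ(Q1,Q3) = 0.54 × 0.87 × 1.47 = 0.6906
  σ(Q2,Q3) = 0.63 × 1.32 × 1.47 = 1.2225
σ²_T = Σσ²ᵢ + 2·Σσ_ij = 4.6602 + 2 × 2.5907 = 9.8416
α = (3/2)·(1 − 4.6602/9.8416) = 0.790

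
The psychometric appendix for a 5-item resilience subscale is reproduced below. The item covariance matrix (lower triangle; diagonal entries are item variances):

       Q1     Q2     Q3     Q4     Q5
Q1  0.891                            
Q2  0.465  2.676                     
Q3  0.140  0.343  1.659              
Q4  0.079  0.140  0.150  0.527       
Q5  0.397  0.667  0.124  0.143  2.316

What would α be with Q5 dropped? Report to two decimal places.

Remaining items: Q1, Q2, Q3, Q4 (k = 4).
sum of item variances = 0.891 + 2.676 + 1.659 + 0.527 = 5.753
σ²_total = 5.753 + 2 × 1.317 = 8.387
α (item deleted) = (4/3)·(1 − 5.753/8.387) = 0.42

α = 0.42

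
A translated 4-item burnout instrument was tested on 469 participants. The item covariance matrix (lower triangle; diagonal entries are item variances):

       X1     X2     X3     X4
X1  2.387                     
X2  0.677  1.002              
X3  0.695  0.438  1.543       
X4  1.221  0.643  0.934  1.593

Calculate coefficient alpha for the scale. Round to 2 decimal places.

α = 0.78

sum of item variances = 2.387 + 1.002 + 1.543 + 1.593 = 6.525
Sum of the distinct covariances = 4.608
total variance = 6.525 + 2 × 4.608 = 15.741
α = (k/(k−1))·(1 − sum of item variances/total variance) = (4/3)·(1 − 6.525/15.741) = 0.78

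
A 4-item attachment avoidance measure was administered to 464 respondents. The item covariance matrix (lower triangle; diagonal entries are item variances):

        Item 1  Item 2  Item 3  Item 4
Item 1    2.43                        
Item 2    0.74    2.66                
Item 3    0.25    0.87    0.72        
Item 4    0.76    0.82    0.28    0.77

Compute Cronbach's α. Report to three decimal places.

Cronbach's α = 0.708

Σσᵢ² = 2.43 + 2.66 + 0.72 + 0.77 = 6.58
Sum of off-diagonal covariances = 3.72
σ²_total = 6.58 + 2 × 3.72 = 14.02
α = (k/(k−1))·(1 − Σσᵢ²/σ²_total) = (4/3)·(1 − 6.58/14.02) = 0.708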